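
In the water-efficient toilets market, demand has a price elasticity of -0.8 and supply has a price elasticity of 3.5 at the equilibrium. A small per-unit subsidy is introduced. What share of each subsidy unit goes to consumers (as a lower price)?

For a small subsidy around the equilibrium, the benefit split depends on the relative slopes, which at a point are proportional to the elasticities.
Buyer share = εs/(εs + |εd|) = 3.5/(3.5 + 0.8) = 35/43; seller share = |εd|/(εs + |εd|) = 8/43.

Consumer share = 35/43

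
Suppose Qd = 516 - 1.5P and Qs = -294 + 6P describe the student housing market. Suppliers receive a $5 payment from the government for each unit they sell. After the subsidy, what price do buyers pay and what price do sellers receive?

Pre-subsidy: 516 - 1.5P = -294 + 6P gives P* = 108, Q* = 354.
With the subsidy, sellers receive Ps = Pb + 5 for each unit, where Pb is the price buyers pay.
Supply in terms of Pb becomes Qs = -294 + 6(Pb + 5) = -264 + 6Pb. Setting this equal to demand: 516 - 1.5Pb = -264 + 6Pb, so Pb = 104.
Sellers receive Ps = 104 + 5 = 109; Q' = 516 − 1.5·104 = 360.

Buyers pay $104; sellers receive $109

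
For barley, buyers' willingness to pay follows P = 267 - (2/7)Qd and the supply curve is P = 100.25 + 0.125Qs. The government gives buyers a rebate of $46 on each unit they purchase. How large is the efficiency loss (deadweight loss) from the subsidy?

Pre-subsidy: 267 - (2/7)Q = 100.25 + 0.125Q gives Q* = 406 and P* = 151.
With the rebate, buyers effectively pay Pb = Ps − 46, where Ps is the price sellers receive.
On the curves, Pb = 267 - (2/7)Q and Ps = 100.25 + 0.125Q; the wedge Ps − Pb = 46 gives 100.25 + 0.125Q − (267 - (2/7)Q) = 46, so Q' = 518.
Then Pb = 267 − (2/7)·518 = 119 and Ps = 100.25 + 0.125·518 = 165.
The subsidy expands output by 518 − 406 = 112 past the efficient level; on those units the gap between marginal cost and willingness to pay runs from 0 up to 46.
DWL = ½ × 46 × 112 = 2576.

Deadweight loss = $2576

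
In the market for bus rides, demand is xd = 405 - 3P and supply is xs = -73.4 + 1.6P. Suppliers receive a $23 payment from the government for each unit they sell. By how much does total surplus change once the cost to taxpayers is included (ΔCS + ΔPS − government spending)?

Pre-subsidy: 405 - 3P = -73.4 + 1.6P gives P* = 104, x* = 93.
With the subsidy, sellers receive Ps = Pb + 23 for each unit, where Pb is the price buyers pay.
Supply in terms of Pb becomes xs = -73.4 + 1.6(Pb + 23) = -36.6 + 1.6Pb. Setting this equal to demand: 405 - 3Pb = -36.6 + 1.6Pb, so Pb = 96.
Sellers receive Ps = 96 + 23 = 119; x' = 405 − 3·96 = 117.
ΔCS = ½(93 + 117)(104 − 96) = 840; ΔPS = ½(93 + 117)(119 − 104) = 1575.
Government spending = 23 × 117 = 2691.
Net change = 840 + 1575 − 2691 = -276. The loss equals the DWL triangle ½·23·24.

Net change in total surplus = -$276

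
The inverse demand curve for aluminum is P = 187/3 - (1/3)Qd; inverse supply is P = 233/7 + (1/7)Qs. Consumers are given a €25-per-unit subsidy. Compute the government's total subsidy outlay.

Government cost = €2837.5

Pre-subsidy: 187/3 - (1/3)Q = 233/7 + (1/7)Q gives Q* = 61 and P* = 42.
With the rebate, buyers effectively pay Pb = Ps − 25, where Ps is the price sellers receive.
On the curves, Pb = 187/3 - (1/3)Q and Ps = 233/7 + (1/7)Q; the wedge Ps − Pb = 25 gives 233/7 + (1/7)Q − (187/3 - (1/3)Q) = 25, so Q' = 113.5.
Then Pb = 187/3 − (1/3)·113.5 = 24.5 and Ps = 233/7 + (1/7)·113.5 = 49.5.
Government outlay = subsidy × quantity = 25 × 113.5 = 2837.5.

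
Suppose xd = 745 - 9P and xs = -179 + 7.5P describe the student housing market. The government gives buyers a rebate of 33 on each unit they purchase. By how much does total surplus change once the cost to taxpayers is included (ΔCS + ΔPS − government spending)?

Pre-subsidy: 745 - 9P = -179 + 7.5P gives P* = 56, x* = 241.
With the rebate, buyers effectively pay Pb = Ps − 33, where Ps is the price sellers receive.
Demand in terms of Ps becomes xd = 745 − 9(Ps − 33) = 1042 - 9Ps. Setting this equal to supply: 1042 - 9Ps = -179 + 7.5Ps, so Ps = 74.
Buyers pay Pb = 74 − 33 = 41; x' = -179 + 7.5·74 = 376.
ΔCS = ½(241 + 376)(56 − 41) = 4627.5; ΔPS = ½(241 + 376)(74 − 56) = 5553.
Government spending = 33 × 376 = 12408.
Net change = 4627.5 + 5553 − 12408 = -2227.5. The loss equals the DWL triangle ½·33·135.

Net change in total surplus = -2227.5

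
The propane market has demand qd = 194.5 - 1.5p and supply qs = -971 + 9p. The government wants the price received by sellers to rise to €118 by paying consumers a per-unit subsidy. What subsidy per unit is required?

Required subsidy s = €49 per unit

At a seller price of 118, quantity supplied is -971 + 9·118 = 91.
Buyers absorb 91 only when they pay pb with 194.5 − 1.5·pb = 91, i.e. pb = 69.
s = ps − pb = 118 − 69 = 49.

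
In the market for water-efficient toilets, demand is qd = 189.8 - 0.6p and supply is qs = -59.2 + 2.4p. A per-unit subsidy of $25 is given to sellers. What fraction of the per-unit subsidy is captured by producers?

Producer share = 0.2

Pre-subsidy: 189.8 - 0.6p = -59.2 + 2.4p gives p* = 83, q* = 140.
With the subsidy, sellers receive ps = pb + 25 for each unit, where pb is the price buyers pay.
Supply in terms of pb becomes qs = -59.2 + 2.4(pb + 25) = 0.8 + 2.4pb. Setting this equal to demand: 189.8 - 0.6pb = 0.8 + 2.4pb, so pb = 63.
Sellers receive ps = 63 + 25 = 88; q' = 189.8 − 0.6·63 = 152.
Buyers' price falls by p* − pb = 83 − 63 = 20; sellers' price rises by ps − p* = 88 − 83 = 5.
So producers capture 5/25 = 0.2 of each unit of subsidy.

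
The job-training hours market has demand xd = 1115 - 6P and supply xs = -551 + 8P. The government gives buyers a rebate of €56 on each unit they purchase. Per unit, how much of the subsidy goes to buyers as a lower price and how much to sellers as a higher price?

Buyers gain €32 per unit; sellers gain €24 per unit

Pre-subsidy: 1115 - 6P = -551 + 8P gives P* = 119, x* = 401.
With the rebate, buyers effectively pay Pb = Ps − 56, where Ps is the price sellers receive.
Demand in terms of Ps becomes xd = 1115 − 6(Ps − 56) = 1451 - 6Ps. Setting this equal to supply: 1451 - 6Ps = -551 + 8Ps, so Ps = 143.
Buyers pay Pb = 143 − 56 = 87; x' = -551 + 8·143 = 593.
Buyers' price falls by P* − Pb = 119 − 87 = 32; sellers' price rises by Ps − P* = 143 − 119 = 24.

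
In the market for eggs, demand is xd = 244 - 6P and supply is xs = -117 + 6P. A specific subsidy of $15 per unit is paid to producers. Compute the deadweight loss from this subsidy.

Pre-subsidy: 244 - 6P = -117 + 6P gives P* = 361/12, x* = 63.5.
With the subsidy, sellers receive Ps = Pb + 15 for each unit, where Pb is the price buyers pay.
Supply in terms of Pb becomes xs = -117 + 6(Pb + 15) = -27 + 6Pb. Setting this equal to demand: 244 - 6Pb = -27 + 6Pb, so Pb = 271/12.
Sellers receive Ps = 271/12 + 15 = 451/12; x' = 244 − 6·(271/12) = 108.5.
The subsidy expands output by 108.5 − 63.5 = 45 past the efficient level; on those units the gap between marginal cost and willingness to pay runs from 0 up to 15.
DWL = ½ × 15 × 45 = 337.5.

Deadweight loss = $337.5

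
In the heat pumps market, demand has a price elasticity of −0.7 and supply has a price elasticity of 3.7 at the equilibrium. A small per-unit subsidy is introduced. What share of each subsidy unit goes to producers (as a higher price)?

Producer share = 7/44

For a small subsidy around the equilibrium, the benefit split depends on the relative slopes, which at a point are proportional to the elasticities.
Buyer share = εs/(εs + |εd|) = 3.7/(3.7 + 0.7) = 37/44; seller share = |εd|/(εs + |εd|) = 7/44.
So producers capture 7/44 of the subsidy.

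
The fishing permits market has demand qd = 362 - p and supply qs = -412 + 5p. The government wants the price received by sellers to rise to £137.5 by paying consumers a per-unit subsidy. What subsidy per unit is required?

Required subsidy s = £51 per unit

At a seller price of 137.5, quantity supplied is -412 + 5·137.5 = 275.5.
Buyers absorb 275.5 only when they pay pb with 362 − 1·pb = 275.5, i.e. pb = 86.5.
s = ps − pb = 137.5 − 86.5 = 51.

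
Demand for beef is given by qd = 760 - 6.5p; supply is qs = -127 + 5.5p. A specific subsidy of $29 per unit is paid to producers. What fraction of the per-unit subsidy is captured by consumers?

Consumer share = 11/24

Pre-subsidy: 760 - 6.5p = -127 + 5.5p gives p* = 887/12, q* = 6709/24.
With the subsidy, sellers receive ps = pb + 29 for each unit, where pb is the price buyers pay.
Supply in terms of pb becomes qs = -127 + 5.5(pb + 29) = 32.5 + 5.5pb. Setting this equal to demand: 760 - 6.5pb = 32.5 + 5.5pb, so pb = 60.625.
Sellers receive ps = 60.625 + 29 = 89.625; q' = 760 − 6.5·60.625 = 365.9375.
Buyers' price falls by p* − pb = 887/12 − 60.625 = 319/24; sellers' price rises by ps − p* = 89.625 − 887/12 = 377/24.
So consumers capture (319/24)/29 = 11/24 of each unit of subsidy.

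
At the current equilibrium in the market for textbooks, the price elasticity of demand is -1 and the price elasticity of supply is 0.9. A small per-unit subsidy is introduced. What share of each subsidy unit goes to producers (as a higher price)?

Producer share = 10/19

For a small subsidy around the equilibrium, the benefit split depends on the relative slopes, which at a point are proportional to the elasticities.
Buyer share = εs/(εs + |εd|) = 0.9/(0.9 + 1) = 9/19; seller share = |εd|/(εs + |εd|) = 10/19.
So producers capture 10/19 of the subsidy.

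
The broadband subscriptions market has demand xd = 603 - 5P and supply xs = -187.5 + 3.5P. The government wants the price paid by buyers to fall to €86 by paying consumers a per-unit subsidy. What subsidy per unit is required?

At a buyer price of 86, quantity demanded is 603 − 5·86 = 173.
Sellers supply 173 only when they receive Ps with -187.5 + 3.5·Ps = 173, i.e. Ps = 103.
s = Ps − Pb = 103 − 86 = 17.

Required subsidy s = €17 per unit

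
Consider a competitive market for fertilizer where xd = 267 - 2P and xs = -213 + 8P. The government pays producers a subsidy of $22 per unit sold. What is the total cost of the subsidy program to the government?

Pre-subsidy: 267 - 2P = -213 + 8P gives P* = 48, x* = 171.
With the subsidy, sellers receive Ps = Pb + 22 for each unit, where Pb is the price buyers pay.
Supply in terms of Pb becomes xs = -213 + 8(Pb + 22) = -37 + 8Pb. Setting this equal to demand: 267 - 2Pb = -37 + 8Pb, so Pb = 30.4.
Sellers receive Ps = 30.4 + 22 = 52.4; x' = 267 − 2·30.4 = 206.2.
Government outlay = subsidy × quantity = 22 × 206.2 = 4536.4.

Government cost = $4536.4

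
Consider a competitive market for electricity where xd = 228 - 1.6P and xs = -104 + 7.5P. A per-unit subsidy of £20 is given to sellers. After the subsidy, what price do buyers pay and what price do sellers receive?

Pre-subsidy: 228 - 1.6P = -104 + 7.5P gives P* = 3320/91, x* = 15436/91.
With the subsidy, sellers receive Ps = Pb + 20 for each unit, where Pb is the price buyers pay.
Supply in terms of Pb becomes xs = -104 + 7.5(Pb + 20) = 46 + 7.5Pb. Setting this equal to demand: 228 - 1.6Pb = 46 + 7.5Pb, so Pb = 20.
Sellers receive Ps = 20 + 20 = 40; x' = 228 − 1.6·20 = 196.

Buyers pay £20; sellers receive £40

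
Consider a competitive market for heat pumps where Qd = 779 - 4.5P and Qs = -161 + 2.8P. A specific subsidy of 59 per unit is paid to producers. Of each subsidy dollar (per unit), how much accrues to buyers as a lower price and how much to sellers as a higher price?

Pre-subsidy: 779 - 4.5P = -161 + 2.8P gives P* = 9400/73, Q* = 14567/73.
With the subsidy, sellers receive Ps = Pb + 59 for each unit, where Pb is the price buyers pay.
Supply in terms of Pb becomes Qs = -161 + 2.8(Pb + 59) = 4.2 + 2.8Pb. Setting this equal to demand: 779 - 4.5Pb = 4.2 + 2.8Pb, so Pb = 7748/73.
Sellers receive Ps = 7748/73 + 59 = 12055/73; Q' = 779 − 4.5·(7748/73) = 22001/73.
Buyers' price falls by P* − Pb = 9400/73 − 7748/73 = 1652/73; sellers' price rises by Ps − P* = 12055/73 − 9400/73 = 2655/73.

Buyers gain 1652/73 per unit; sellers gain 2655/73 per unit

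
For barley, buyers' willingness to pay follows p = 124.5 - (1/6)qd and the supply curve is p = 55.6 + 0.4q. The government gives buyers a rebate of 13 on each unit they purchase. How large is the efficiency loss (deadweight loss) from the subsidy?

Pre-subsidy: 124.5 - (1/6)q = 55.6 + 0.4q gives q* = 2067/17 and p* = 1772/17.
With the rebate, buyers effectively pay pb = ps − 13, where ps is the price sellers receive.
On the curves, pb = 124.5 - (1/6)q and ps = 55.6 + 0.4q; the wedge ps − pb = 13 gives 55.6 + 0.4q − (124.5 - (1/6)q) = 13, so q' = 2457/17.
Then pb = 124.5 − (1/6)·(2457/17) = 1707/17 and ps = 55.6 + 0.4·(2457/17) = 1928/17.
The subsidy expands output by 2457/17 − 2067/17 = 390/17 past the efficient level; on those units the gap between marginal cost and willingness to pay runs from 0 up to 13.
DWL = ½ × 13 × 390/17 = 2535/17.

Deadweight loss = 2535/17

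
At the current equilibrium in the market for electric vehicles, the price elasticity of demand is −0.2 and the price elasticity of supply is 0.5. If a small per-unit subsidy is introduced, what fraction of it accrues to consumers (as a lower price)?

Consumer share = 5/7

For a small subsidy around the equilibrium, the benefit split depends on the relative slopes, which at a point are proportional to the elasticities.
Buyer share = εs/(εs + |εd|) = 0.5/(0.5 + 0.2) = 5/7; seller share = |εd|/(εs + |εd|) = 2/7.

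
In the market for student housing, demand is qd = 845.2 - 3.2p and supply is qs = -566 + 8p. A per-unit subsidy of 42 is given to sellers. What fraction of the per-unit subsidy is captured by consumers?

Consumer share = 5/7

Pre-subsidy: 845.2 - 3.2p = -566 + 8p gives p* = 126, q* = 442.
With the subsidy, sellers receive ps = pb + 42 for each unit, where pb is the price buyers pay.
Supply in terms of pb becomes qs = -566 + 8(pb + 42) = -230 + 8pb. Setting this equal to demand: 845.2 - 3.2pb = -230 + 8pb, so pb = 96.
Sellers receive ps = 96 + 42 = 138; q' = 845.2 − 3.2·96 = 538.
Buyers' price falls by p* − pb = 126 − 96 = 30; sellers' price rises by ps − p* = 138 − 126 = 12.
So consumers capture 30/42 = 5/7 of each unit of subsidy.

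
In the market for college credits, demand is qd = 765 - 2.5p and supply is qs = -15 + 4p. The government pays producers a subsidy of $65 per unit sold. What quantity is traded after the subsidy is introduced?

q' = 565

Pre-subsidy: 765 - 2.5p = -15 + 4p gives p* = 120, q* = 465.
With the subsidy, sellers receive ps = pb + 65 for each unit, where pb is the price buyers pay.
Supply in terms of pb becomes qs = -15 + 4(pb + 65) = 245 + 4pb. Setting this equal to demand: 765 - 2.5pb = 245 + 4pb, so pb = 80.
Sellers receive ps = 80 + 65 = 145; q' = 765 − 2.5·80 = 565.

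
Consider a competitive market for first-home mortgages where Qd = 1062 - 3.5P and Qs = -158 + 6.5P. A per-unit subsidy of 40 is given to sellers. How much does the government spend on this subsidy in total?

Pre-subsidy: 1062 - 3.5P = -158 + 6.5P gives P* = 122, Q* = 635.
With the subsidy, sellers receive Ps = Pb + 40 for each unit, where Pb is the price buyers pay.
Supply in terms of Pb becomes Qs = -158 + 6.5(Pb + 40) = 102 + 6.5Pb. Setting this equal to demand: 1062 - 3.5Pb = 102 + 6.5Pb, so Pb = 96.
Sellers receive Ps = 96 + 40 = 136; Q' = 1062 − 3.5·96 = 726.
Government outlay = subsidy × quantity = 40 × 726 = 29040.

Government cost = 29040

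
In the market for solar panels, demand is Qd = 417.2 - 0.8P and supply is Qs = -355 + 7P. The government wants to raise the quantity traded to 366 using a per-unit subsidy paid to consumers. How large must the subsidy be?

At Q = 366, invert demand for the buyer price: Pb = (417.2 − 366)/0.8 = 64; invert supply for the seller price: Ps = (366 − (-355))/7 = 103.
The subsidy must fill the gap: s = Ps − Pb = 103 − 64 = 39.

Required subsidy s = 39 per unit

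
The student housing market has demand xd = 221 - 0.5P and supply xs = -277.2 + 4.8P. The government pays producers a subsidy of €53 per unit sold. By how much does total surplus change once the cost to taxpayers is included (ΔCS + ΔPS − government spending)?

Net change in total surplus = -€636

Pre-subsidy: 221 - 0.5P = -277.2 + 4.8P gives P* = 94, x* = 174.
With the subsidy, sellers receive Ps = Pb + 53 for each unit, where Pb is the price buyers pay.
Supply in terms of Pb becomes xs = -277.2 + 4.8(Pb + 53) = -22.8 + 4.8Pb. Setting this equal to demand: 221 - 0.5Pb = -22.8 + 4.8Pb, so Pb = 46.
Sellers receive Ps = 46 + 53 = 99; x' = 221 − 0.5·46 = 198.
ΔCS = ½(174 + 198)(94 − 46) = 8928; ΔPS = ½(174 + 198)(99 − 94) = 930.
Government spending = 53 × 198 = 10494.
Net change = 8928 + 930 − 10494 = -636. The loss equals the DWL triangle ½·53·24.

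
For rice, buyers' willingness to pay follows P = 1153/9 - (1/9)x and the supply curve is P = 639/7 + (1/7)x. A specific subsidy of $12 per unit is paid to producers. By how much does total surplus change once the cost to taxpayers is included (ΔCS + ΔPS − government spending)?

Net change in total surplus = -$283.5

Pre-subsidy: 1153/9 - (1/9)x = 639/7 + (1/7)x gives x* = 145 and P* = 112.
With the subsidy, sellers receive Ps = Pb + 12 for each unit, where Pb is the price buyers pay.
On the curves, Pb = 1153/9 - (1/9)x and Ps = 639/7 + (1/7)x; the wedge Ps − Pb = 12 gives 639/7 + (1/7)x − (1153/9 - (1/9)x) = 12, so x' = 192.25.
Then Pb = 1153/9 − (1/9)·192.25 = 106.75 and Ps = 639/7 + (1/7)·192.25 = 118.75.
ΔCS = ½(145 + 192.25)(112 − 106.75) = 885.28125; ΔPS = ½(145 + 192.25)(118.75 − 112) = 1138.21875.
Government spending = 12 × 192.25 = 2307.
Net change = 885.28125 + 1138.21875 − 2307 = -283.5. The loss equals the DWL triangle ½·12·47.25.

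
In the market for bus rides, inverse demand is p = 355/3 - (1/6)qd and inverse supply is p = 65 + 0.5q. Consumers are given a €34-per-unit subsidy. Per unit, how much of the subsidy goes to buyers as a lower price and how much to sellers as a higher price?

Pre-subsidy: 355/3 - (1/6)q = 65 + 0.5q gives q* = 80 and p* = 105.
With the rebate, buyers effectively pay pb = ps − 34, where ps is the price sellers receive.
On the curves, pb = 355/3 - (1/6)q and ps = 65 + 0.5q; the wedge ps − pb = 34 gives 65 + 0.5q − (355/3 - (1/6)q) = 34, so q' = 131.
Then pb = 355/3 − (1/6)·131 = 96.5 and ps = 65 + 0.5·131 = 130.5.
Buyers' price falls by p* − pb = 105 − 96.5 = 8.5; sellers' price rises by ps − p* = 130.5 − 105 = 25.5.

Buyers gain €8.5 per unit; sellers gain €25.5 per unit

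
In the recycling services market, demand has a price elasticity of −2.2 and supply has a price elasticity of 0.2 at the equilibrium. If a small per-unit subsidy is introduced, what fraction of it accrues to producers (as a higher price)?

Producer share = 11/12

For a small subsidy around the equilibrium, the benefit split depends on the relative slopes, which at a point are proportional to the elasticities.
Buyer share = εs/(εs + |εd|) = 0.2/(0.2 + 2.2) = 1/12; seller share = |εd|/(εs + |εd|) = 11/12.
So producers capture 11/12 of the subsidy.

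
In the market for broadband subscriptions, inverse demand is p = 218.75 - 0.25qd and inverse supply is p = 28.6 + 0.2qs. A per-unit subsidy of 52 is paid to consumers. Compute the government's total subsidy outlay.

Pre-subsidy: 218.75 - 0.25q = 28.6 + 0.2q gives q* = 3803/9 and p* = 1018/9.
With the rebate, buyers effectively pay pb = ps − 52, where ps is the price sellers receive.
On the curves, pb = 218.75 - 0.25q and ps = 28.6 + 0.2q; the wedge ps − pb = 52 gives 28.6 + 0.2q − (218.75 - 0.25q) = 52, so q' = 4843/9.
Then pb = 218.75 − 0.25·(4843/9) = 758/9 and ps = 28.6 + 0.2·(4843/9) = 1226/9.
Government outlay = subsidy × quantity = 52 × 4843/9 = 251836/9.

Government cost = 251836/9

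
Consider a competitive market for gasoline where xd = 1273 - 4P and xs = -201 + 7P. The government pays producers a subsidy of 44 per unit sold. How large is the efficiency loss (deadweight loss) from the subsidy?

Deadweight loss = 2464

Pre-subsidy: 1273 - 4P = -201 + 7P gives P* = 134, x* = 737.
With the subsidy, sellers receive Ps = Pb + 44 for each unit, where Pb is the price buyers pay.
Supply in terms of Pb becomes xs = -201 + 7(Pb + 44) = 107 + 7Pb. Setting this equal to demand: 1273 - 4Pb = 107 + 7Pb, so Pb = 106.
Sellers receive Ps = 106 + 44 = 150; x' = 1273 − 4·106 = 849.
The subsidy expands output by 849 − 737 = 112 past the efficient level; on those units the gap between marginal cost and willingness to pay runs from 0 up to 44.
DWL = ½ × 44 × 112 = 2464.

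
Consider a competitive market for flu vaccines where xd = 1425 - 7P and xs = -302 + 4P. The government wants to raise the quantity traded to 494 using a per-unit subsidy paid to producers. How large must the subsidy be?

At x = 494, invert demand for the buyer price: Pb = (1425 − 494)/7 = 133; invert supply for the seller price: Ps = (494 − (-302))/4 = 199.
The subsidy must fill the gap: s = Ps − Pb = 199 − 133 = 66.

Required subsidy s = 66 per unit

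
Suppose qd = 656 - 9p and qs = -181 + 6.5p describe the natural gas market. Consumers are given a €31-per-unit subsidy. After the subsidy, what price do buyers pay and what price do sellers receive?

Buyers pay €41; sellers receive €72

Pre-subsidy: 656 - 9p = -181 + 6.5p gives p* = 54, q* = 170.
With the rebate, buyers effectively pay pb = ps − 31, where ps is the price sellers receive.
Demand in terms of ps becomes qd = 656 − 9(ps − 31) = 935 - 9ps. Setting this equal to supply: 935 - 9ps = -181 + 6.5ps, so ps = 72.
Buyers pay pb = 72 − 31 = 41; q' = -181 + 6.5·72 = 287.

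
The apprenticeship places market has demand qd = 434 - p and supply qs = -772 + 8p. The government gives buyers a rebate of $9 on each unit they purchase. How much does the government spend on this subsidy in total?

Pre-subsidy: 434 - p = -772 + 8p gives p* = 134, q* = 300.
With the rebate, buyers effectively pay pb = ps − 9, where ps is the price sellers receive.
Demand in terms of ps becomes qd = 434 − 1(ps − 9) = 443 - ps. Setting this equal to supply: 443 - ps = -772 + 8ps, so ps = 135.
Buyers pay pb = 135 − 9 = 126; q' = -772 + 8·135 = 308.
Government outlay = subsidy × quantity = 9 × 308 = 2772.

Government cost = $2772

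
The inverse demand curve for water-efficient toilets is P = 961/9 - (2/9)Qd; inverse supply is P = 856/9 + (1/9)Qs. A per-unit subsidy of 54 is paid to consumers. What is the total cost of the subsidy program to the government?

Pre-subsidy: 961/9 - (2/9)Q = 856/9 + (1/9)Q gives Q* = 35 and P* = 99.
With the rebate, buyers effectively pay Pb = Ps − 54, where Ps is the price sellers receive.
On the curves, Pb = 961/9 - (2/9)Q and Ps = 856/9 + (1/9)Q; the wedge Ps − Pb = 54 gives 856/9 + (1/9)Q − (961/9 - (2/9)Q) = 54, so Q' = 197.
Then Pb = 961/9 − (2/9)·197 = 63 and Ps = 856/9 + (1/9)·197 = 117.
Government outlay = subsidy × quantity = 54 × 197 = 10638.

Government cost = 10638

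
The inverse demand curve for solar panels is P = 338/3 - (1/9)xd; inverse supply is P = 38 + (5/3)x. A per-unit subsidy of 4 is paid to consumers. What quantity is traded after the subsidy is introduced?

x' = 44.25

Pre-subsidy: 338/3 - (1/9)x = 38 + (5/3)x gives x* = 42 and P* = 108.
With the rebate, buyers effectively pay Pb = Ps − 4, where Ps is the price sellers receive.
On the curves, Pb = 338/3 - (1/9)x and Ps = 38 + (5/3)x; the wedge Ps − Pb = 4 gives 38 + (5/3)x − (338/3 - (1/9)x) = 4, so x' = 44.25.
Then Pb = 338/3 − (1/9)·44.25 = 107.75 and Ps = 38 + (5/3)·44.25 = 111.75.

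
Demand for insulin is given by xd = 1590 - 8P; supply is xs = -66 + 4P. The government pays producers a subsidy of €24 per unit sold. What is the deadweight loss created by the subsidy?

Deadweight loss = €768

Pre-subsidy: 1590 - 8P = -66 + 4P gives P* = 138, x* = 486.
With the subsidy, sellers receive Ps = Pb + 24 for each unit, where Pb is the price buyers pay.
Supply in terms of Pb becomes xs = -66 + 4(Pb + 24) = 30 + 4Pb. Setting this equal to demand: 1590 - 8Pb = 30 + 4Pb, so Pb = 130.
Sellers receive Ps = 130 + 24 = 154; x' = 1590 − 8·130 = 550.
The subsidy expands output by 550 − 486 = 64 past the efficient level; on those units the gap between marginal cost and willingness to pay runs from 0 up to 24.
DWL = ½ × 24 × 64 = 768.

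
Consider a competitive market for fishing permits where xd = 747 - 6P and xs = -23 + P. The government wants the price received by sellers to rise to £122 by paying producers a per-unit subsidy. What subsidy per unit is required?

Required subsidy s = £14 per unit

At a seller price of 122, quantity supplied is -23 + 1·122 = 99.
Buyers absorb 99 only when they pay Pb with 747 − 6·Pb = 99, i.e. Pb = 108.
s = Ps − Pb = 122 − 108 = 14.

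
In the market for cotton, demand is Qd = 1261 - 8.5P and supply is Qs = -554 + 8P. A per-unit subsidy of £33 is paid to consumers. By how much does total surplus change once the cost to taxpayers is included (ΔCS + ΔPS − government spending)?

Pre-subsidy: 1261 - 8.5P = -554 + 8P gives P* = 110, Q* = 326.
With the rebate, buyers effectively pay Pb = Ps − 33, where Ps is the price sellers receive.
Demand in terms of Ps becomes Qd = 1261 − 8.5(Ps − 33) = 1541.5 - 8.5Ps. Setting this equal to supply: 1541.5 - 8.5Ps = -554 + 8Ps, so Ps = 127.
Buyers pay Pb = 127 − 33 = 94; Q' = -554 + 8·127 = 462.
ΔCS = ½(326 + 462)(110 − 94) = 6304; ΔPS = ½(326 + 462)(127 − 110) = 6698.
Government spending = 33 × 462 = 15246.
Net change = 6304 + 6698 − 15246 = -2244. The loss equals the DWL triangle ½·33·136.

Net change in total surplus = -£2244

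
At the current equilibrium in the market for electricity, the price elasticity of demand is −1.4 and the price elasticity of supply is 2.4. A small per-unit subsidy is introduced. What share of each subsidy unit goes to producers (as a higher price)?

For a small subsidy around the equilibrium, the benefit split depends on the relative slopes, which at a point are proportional to the elasticities.
Buyer share = εs/(εs + |εd|) = 2.4/(2.4 + 1.4) = 12/19; seller share = |εd|/(εs + |εd|) = 7/19.
So producers capture 7/19 of the subsidy.

Producer share = 7/19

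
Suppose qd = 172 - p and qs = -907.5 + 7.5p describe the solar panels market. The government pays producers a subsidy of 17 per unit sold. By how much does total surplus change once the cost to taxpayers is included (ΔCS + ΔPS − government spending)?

Net change in total surplus = -127.5

Pre-subsidy: 172 - p = -907.5 + 7.5p gives p* = 127, q* = 45.
With the subsidy, sellers receive ps = pb + 17 for each unit, where pb is the price buyers pay.
Supply in terms of pb becomes qs = -907.5 + 7.5(pb + 17) = -780 + 7.5pb. Setting this equal to demand: 172 - pb = -780 + 7.5pb, so pb = 112.
Sellers receive ps = 112 + 17 = 129; q' = 172 − 1·112 = 60.
ΔCS = ½(45 + 60)(127 − 112) = 787.5; ΔPS = ½(45 + 60)(129 − 127) = 105.
Government spending = 17 × 60 = 1020.
Net change = 787.5 + 105 − 1020 = -127.5. The loss equals the DWL triangle ½·17·15.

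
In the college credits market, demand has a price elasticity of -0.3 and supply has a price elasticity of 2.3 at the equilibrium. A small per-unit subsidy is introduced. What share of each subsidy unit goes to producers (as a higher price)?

Producer share = 3/26

For a small subsidy around the equilibrium, the benefit split depends on the relative slopes, which at a point are proportional to the elasticities.
Buyer share = εs/(εs + |εd|) = 2.3/(2.3 + 0.3) = 23/26; seller share = |εd|/(εs + |εd|) = 3/26.
So producers capture 3/26 of the subsidy.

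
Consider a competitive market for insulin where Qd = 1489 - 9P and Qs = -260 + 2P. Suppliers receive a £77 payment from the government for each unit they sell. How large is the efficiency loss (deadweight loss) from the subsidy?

Pre-subsidy: 1489 - 9P = -260 + 2P gives P* = 159, Q* = 58.
With the subsidy, sellers receive Ps = Pb + 77 for each unit, where Pb is the price buyers pay.
Supply in terms of Pb becomes Qs = -260 + 2(Pb + 77) = -106 + 2Pb. Setting this equal to demand: 1489 - 9Pb = -106 + 2Pb, so Pb = 145.
Sellers receive Ps = 145 + 77 = 222; Q' = 1489 − 9·145 = 184.
The subsidy expands output by 184 − 58 = 126 past the efficient level; on those units the gap between marginal cost and willingness to pay runs from 0 up to 77.
DWL = ½ × 77 × 126 = 4851.

Deadweight loss = £4851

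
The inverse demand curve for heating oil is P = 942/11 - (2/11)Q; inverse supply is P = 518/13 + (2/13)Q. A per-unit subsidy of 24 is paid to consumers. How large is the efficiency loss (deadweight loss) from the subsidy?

Pre-subsidy: 942/11 - (2/11)Q = 518/13 + (2/13)Q gives Q* = 1637/12 and P* = 365/6.
With the rebate, buyers effectively pay Pb = Ps − 24, where Ps is the price sellers receive.
On the curves, Pb = 942/11 - (2/11)Q and Ps = 518/13 + (2/13)Q; the wedge Ps − Pb = 24 gives 518/13 + (2/13)Q − (942/11 - (2/11)Q) = 24, so Q' = 2495/12.
Then Pb = 942/11 − (2/11)·(2495/12) = 287/6 and Ps = 518/13 + (2/13)·(2495/12) = 431/6.
The subsidy expands output by 2495/12 − 1637/12 = 71.5 past the efficient level; on those units the gap between marginal cost and willingness to pay runs from 0 up to 24.
DWL = ½ × 24 × 71.5 = 858.

Deadweight loss = 858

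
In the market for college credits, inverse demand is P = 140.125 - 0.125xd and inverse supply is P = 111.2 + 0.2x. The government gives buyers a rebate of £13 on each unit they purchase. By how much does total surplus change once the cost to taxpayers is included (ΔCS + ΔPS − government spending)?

Net change in total surplus = -£260

Pre-subsidy: 140.125 - 0.125x = 111.2 + 0.2x gives x* = 89 and P* = 129.
With the rebate, buyers effectively pay Pb = Ps − 13, where Ps is the price sellers receive.
On the curves, Pb = 140.125 - 0.125x and Ps = 111.2 + 0.2x; the wedge Ps − Pb = 13 gives 111.2 + 0.2x − (140.125 - 0.125x) = 13, so x' = 129.
Then Pb = 140.125 − 0.125·129 = 124 and Ps = 111.2 + 0.2·129 = 137.
ΔCS = ½(89 + 129)(129 − 124) = 545; ΔPS = ½(89 + 129)(137 − 129) = 872.
Government spending = 13 × 129 = 1677.
Net change = 545 + 872 − 1677 = -260. The loss equals the DWL triangle ½·13·40.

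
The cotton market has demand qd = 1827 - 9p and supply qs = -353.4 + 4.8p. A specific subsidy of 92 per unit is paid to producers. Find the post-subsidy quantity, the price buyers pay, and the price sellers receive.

Pre-subsidy: 1827 - 9p = -353.4 + 4.8p gives p* = 158, q* = 405.
With the subsidy, sellers receive ps = pb + 92 for each unit, where pb is the price buyers pay.
Supply in terms of pb becomes qs = -353.4 + 4.8(pb + 92) = 88.2 + 4.8pb. Setting this equal to demand: 1827 - 9pb = 88.2 + 4.8pb, so pb = 126.
Sellers receive ps = 126 + 92 = 218; q' = 1827 − 9·126 = 693.

q' = 693; buyers pay 126; sellers receive 218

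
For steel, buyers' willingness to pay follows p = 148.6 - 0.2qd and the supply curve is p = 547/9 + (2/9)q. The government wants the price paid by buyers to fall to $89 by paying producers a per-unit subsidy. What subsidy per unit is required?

At a buyer price of 89, quantity demanded is 743 − 5·89 = 298.
Sellers supply 298 only when they receive ps = 547/9 + (2/9)·298 = 127.
s = ps − pb = 127 − 89 = 38.

Required subsidy s = $38 per unit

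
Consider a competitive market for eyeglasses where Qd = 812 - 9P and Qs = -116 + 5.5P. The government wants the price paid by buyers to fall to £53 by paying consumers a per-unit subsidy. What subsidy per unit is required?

At a buyer price of 53, quantity demanded is 812 − 9·53 = 335.
Sellers supply 335 only when they receive Ps with -116 + 5.5·Ps = 335, i.e. Ps = 82.
s = Ps − Pb = 82 − 53 = 29.

Required subsidy s = £29 per unit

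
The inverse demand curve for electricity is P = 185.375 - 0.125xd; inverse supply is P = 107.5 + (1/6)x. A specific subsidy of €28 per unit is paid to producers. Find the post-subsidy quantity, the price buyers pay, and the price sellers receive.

x' = 363; buyers pay €140; sellers receive €168

Pre-subsidy: 185.375 - 0.125x = 107.5 + (1/6)x gives x* = 267 and P* = 152.
With the subsidy, sellers receive Ps = Pb + 28 for each unit, where Pb is the price buyers pay.
On the curves, Pb = 185.375 - 0.125x and Ps = 107.5 + (1/6)x; the wedge Ps − Pb = 28 gives 107.5 + (1/6)x − (185.375 - 0.125x) = 28, so x' = 363.
Then Pb = 185.375 − 0.125·363 = 140 and Ps = 107.5 + (1/6)·363 = 168.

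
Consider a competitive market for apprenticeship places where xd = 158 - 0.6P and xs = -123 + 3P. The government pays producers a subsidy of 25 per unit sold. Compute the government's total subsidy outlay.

Government cost = 9275/3

Pre-subsidy: 158 - 0.6P = -123 + 3P gives P* = 1405/18, x* = 667/6.
With the subsidy, sellers receive Ps = Pb + 25 for each unit, where Pb is the price buyers pay.
Supply in terms of Pb becomes xs = -123 + 3(Pb + 25) = -48 + 3Pb. Setting this equal to demand: 158 - 0.6Pb = -48 + 3Pb, so Pb = 515/9.
Sellers receive Ps = 515/9 + 25 = 740/9; x' = 158 − 0.6·(515/9) = 371/3.
Government outlay = subsidy × quantity = 25 × 371/3 = 9275/3.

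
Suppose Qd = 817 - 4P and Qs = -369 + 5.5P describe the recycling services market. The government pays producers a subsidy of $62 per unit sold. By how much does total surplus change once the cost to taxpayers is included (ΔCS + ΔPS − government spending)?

Net change in total surplus = -84568/19

Pre-subsidy: 817 - 4P = -369 + 5.5P gives P* = 2372/19, Q* = 6035/19.
With the subsidy, sellers receive Ps = Pb + 62 for each unit, where Pb is the price buyers pay.
Supply in terms of Pb becomes Qs = -369 + 5.5(Pb + 62) = -28 + 5.5Pb. Setting this equal to demand: 817 - 4Pb = -28 + 5.5Pb, so Pb = 1690/19.
Sellers receive Ps = 1690/19 + 62 = 2868/19; Q' = 817 − 4·(1690/19) = 8763/19.
ΔCS = ½(6035/19 + 8763/19)(2372/19 − 1690/19) = 5046118/361; ΔPS = ½(6035/19 + 8763/19)(2868/19 − 2372/19) = 3669904/361.
Government spending = 62 × 8763/19 = 543306/19.
Net change = 5046118/361 + 3669904/361 − 543306/19 = -84568/19. The loss equals the DWL triangle ½·62·2728/19.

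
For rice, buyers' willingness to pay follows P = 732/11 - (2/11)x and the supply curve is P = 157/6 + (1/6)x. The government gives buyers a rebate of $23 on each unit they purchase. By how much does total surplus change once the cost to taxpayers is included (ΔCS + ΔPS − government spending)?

Net change in total surplus = -$759

Pre-subsidy: 732/11 - (2/11)x = 157/6 + (1/6)x gives x* = 2665/23 and P* = 1046/23.
With the rebate, buyers effectively pay Pb = Ps − 23, where Ps is the price sellers receive.
On the curves, Pb = 732/11 - (2/11)x and Ps = 157/6 + (1/6)x; the wedge Ps − Pb = 23 gives 157/6 + (1/6)x − (732/11 - (2/11)x) = 23, so x' = 4183/23.
Then Pb = 732/11 − (2/11)·(4183/23) = 770/23 and Ps = 157/6 + (1/6)·(4183/23) = 1299/23.
ΔCS = ½(2665/23 + 4183/23)(1046/23 − 770/23) = 41088/23; ΔPS = ½(2665/23 + 4183/23)(1299/23 − 1046/23) = 37664/23.
Government spending = 23 × 4183/23 = 4183.
Net change = 41088/23 + 37664/23 − 4183 = -759. The loss equals the DWL triangle ½·23·66.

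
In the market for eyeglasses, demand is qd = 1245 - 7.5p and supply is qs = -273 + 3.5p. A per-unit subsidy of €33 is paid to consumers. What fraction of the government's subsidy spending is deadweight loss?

Pre-subsidy: 1245 - 7.5p = -273 + 3.5p gives p* = 138, q* = 210.
With the rebate, buyers effectively pay pb = ps − 33, where ps is the price sellers receive.
Demand in terms of ps becomes qd = 1245 − 7.5(ps − 33) = 1492.5 - 7.5ps. Setting this equal to supply: 1492.5 - 7.5ps = -273 + 3.5ps, so ps = 160.5.
Buyers pay pb = 160.5 − 33 = 127.5; q' = -273 + 3.5·160.5 = 288.75.
ΔCS = ½(210 + 288.75)(138 − 127.5) = 2618.4375; ΔPS = ½(210 + 288.75)(160.5 − 138) = 5610.9375.
Government spending = 33 × 288.75 = 9528.75.
DWL = ½ × 33 × (288.75 − 210) = 1299.375; fraction = 1299.375 / 9528.75 = 3/22.

DWL / government spending = 3/22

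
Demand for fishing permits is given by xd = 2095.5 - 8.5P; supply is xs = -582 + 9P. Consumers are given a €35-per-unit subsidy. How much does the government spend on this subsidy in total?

Pre-subsidy: 2095.5 - 8.5P = -582 + 9P gives P* = 153, x* = 795.
With the rebate, buyers effectively pay Pb = Ps − 35, where Ps is the price sellers receive.
Demand in terms of Ps becomes xd = 2095.5 − 8.5(Ps − 35) = 2393 - 8.5Ps. Setting this equal to supply: 2393 - 8.5Ps = -582 + 9Ps, so Ps = 170.
Buyers pay Pb = 170 − 35 = 135; x' = -582 + 9·170 = 948.
Government outlay = subsidy × quantity = 35 × 948 = 33180.

Government cost = €33180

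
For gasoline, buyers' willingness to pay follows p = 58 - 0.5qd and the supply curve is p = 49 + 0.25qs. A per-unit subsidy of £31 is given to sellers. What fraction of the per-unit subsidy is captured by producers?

Producer share = 1/3

Pre-subsidy: 58 - 0.5q = 49 + 0.25q gives q* = 12 and p* = 52.
With the subsidy, sellers receive ps = pb + 31 for each unit, where pb is the price buyers pay.
On the curves, pb = 58 - 0.5q and ps = 49 + 0.25q; the wedge ps − pb = 31 gives 49 + 0.25q − (58 - 0.5q) = 31, so q' = 160/3.
Then pb = 58 − 0.5·(160/3) = 94/3 and ps = 49 + 0.25·(160/3) = 187/3.
Buyers' price falls by p* − pb = 52 − 94/3 = 62/3; sellers' price rises by ps − p* = 187/3 − 52 = 31/3.
So producers capture (31/3)/31 = 1/3 of each unit of subsidy.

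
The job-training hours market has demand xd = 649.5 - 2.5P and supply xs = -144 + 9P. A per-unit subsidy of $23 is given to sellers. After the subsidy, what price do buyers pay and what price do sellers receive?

Pre-subsidy: 649.5 - 2.5P = -144 + 9P gives P* = 69, x* = 477.
With the subsidy, sellers receive Ps = Pb + 23 for each unit, where Pb is the price buyers pay.
Supply in terms of Pb becomes xs = -144 + 9(Pb + 23) = 63 + 9Pb. Setting this equal to demand: 649.5 - 2.5Pb = 63 + 9Pb, so Pb = 51.
Sellers receive Ps = 51 + 23 = 74; x' = 649.5 − 2.5·51 = 522.

Buyers pay $51; sellers receive $74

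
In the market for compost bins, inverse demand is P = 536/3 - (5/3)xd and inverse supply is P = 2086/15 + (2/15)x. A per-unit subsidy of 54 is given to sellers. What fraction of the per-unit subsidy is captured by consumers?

Pre-subsidy: 536/3 - (5/3)x = 2086/15 + (2/15)x gives x* = 22 and P* = 142.
With the subsidy, sellers receive Ps = Pb + 54 for each unit, where Pb is the price buyers pay.
On the curves, Pb = 536/3 - (5/3)x and Ps = 2086/15 + (2/15)x; the wedge Ps − Pb = 54 gives 2086/15 + (2/15)x − (536/3 - (5/3)x) = 54, so x' = 52.
Then Pb = 536/3 − (5/3)·52 = 92 and Ps = 2086/15 + (2/15)·52 = 146.
Buyers' price falls by P* − Pb = 142 − 92 = 50; sellers' price rises by Ps − P* = 146 − 142 = 4.
So consumers capture 50/54 = 25/27 of each unit of subsidy.

Consumer share = 25/27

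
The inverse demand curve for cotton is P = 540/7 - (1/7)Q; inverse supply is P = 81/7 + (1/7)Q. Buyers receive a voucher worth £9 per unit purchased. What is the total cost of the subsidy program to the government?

Pre-subsidy: 540/7 - (1/7)Q = 81/7 + (1/7)Q gives Q* = 229.5 and P* = 621/14.
With the rebate, buyers effectively pay Pb = Ps − 9, where Ps is the price sellers receive.
On the curves, Pb = 540/7 - (1/7)Q and Ps = 81/7 + (1/7)Q; the wedge Ps − Pb = 9 gives 81/7 + (1/7)Q − (540/7 - (1/7)Q) = 9, so Q' = 261.
Then Pb = 540/7 − (1/7)·261 = 279/7 and Ps = 81/7 + (1/7)·261 = 342/7.
Government outlay = subsidy × quantity = 9 × 261 = 2349.

Government cost = £2349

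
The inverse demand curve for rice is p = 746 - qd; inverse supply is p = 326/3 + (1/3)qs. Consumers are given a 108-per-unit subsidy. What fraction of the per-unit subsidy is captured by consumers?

Pre-subsidy: 746 - q = 326/3 + (1/3)q gives q* = 478 and p* = 268.
With the rebate, buyers effectively pay pb = ps − 108, where ps is the price sellers receive.
On the curves, pb = 746 - q and ps = 326/3 + (1/3)q; the wedge ps − pb = 108 gives 326/3 + (1/3)q − (746 - q) = 108, so q' = 559.
Then pb = 746 − 1·559 = 187 and ps = 326/3 + (1/3)·559 = 295.
Buyers' price falls by p* − pb = 268 − 187 = 81; sellers' price rises by ps − p* = 295 − 268 = 27.
So consumers capture 81/108 = 0.75 of each unit of subsidy.

Consumer share = 0.75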